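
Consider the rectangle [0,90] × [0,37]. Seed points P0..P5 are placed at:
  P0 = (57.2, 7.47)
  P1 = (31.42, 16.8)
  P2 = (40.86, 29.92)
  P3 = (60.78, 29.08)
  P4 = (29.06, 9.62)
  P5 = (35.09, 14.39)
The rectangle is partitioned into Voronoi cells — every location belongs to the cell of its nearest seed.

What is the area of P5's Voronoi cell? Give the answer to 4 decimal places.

Area of P5's cell: 210.6970

1. box [0,90]×[0,37]: [(0, 0) (90, 0) (90, 37) (0, 37)]
2. ⊥bis P5·P0 via (46.145,10.93): [(0, 0) (42.7241, 0) (54.3044, 37) (0, 37)]  |A|=1795.0277
3. ⊥bis P5·P1 via (33.255,15.595): [(23.0141, 0) (42.7241, 0) (54.3044, 37) (47.3111, 37)]  |A|=494.0099
4. ⊥bis P5·P2 via (37.975,22.155): [(37.6436, 22.2781) (23.0141, 0) (42.7241, 0) (48.4412, 18.2664)]  |A|=329.6341
5. ⊥bis P5·P3 via (47.935,21.735): [(37.6436, 22.2781) (23.0141, 0) (42.7241, 0) (48.4412, 18.2664)]  |A|=329.6341
6. ⊥bis P5·P4 via (32.075,12.005): [(37.6436, 22.2781) (31.4316, 12.8183) (41.5715, 0) (42.7241, 0) (48.4412, 18.2664)]  |A|=210.697
7. canonical 5-gon: [(37.6436, 22.2781) (31.4316, 12.8183) (41.5715, 0) (42.7241, 0) (48.4412, 18.2664)]
8. shoelace: 210.697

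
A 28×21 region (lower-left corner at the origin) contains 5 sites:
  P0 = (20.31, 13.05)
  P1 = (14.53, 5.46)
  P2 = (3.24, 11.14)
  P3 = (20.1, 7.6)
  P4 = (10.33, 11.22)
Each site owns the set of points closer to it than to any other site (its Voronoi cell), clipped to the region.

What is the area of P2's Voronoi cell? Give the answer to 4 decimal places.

Area of P2's cell: 137.9334

1. box [0,28]×[0,21]: [(0, 0) (28, 0) (28, 21) (0, 21)]
2. ⊥bis P2·P0 via (11.775,12.095): [(0, 0) (13.1283, 0) (10.7786, 21) (0, 21)]  |A|=251.0228
3. ⊥bis P2·P1 via (8.885,8.3): [(0, 0) (4.7093, 0) (11.5966, 13.6897) (10.7786, 21) (0, 21)]  |A|=193.3955
4. ⊥bis P2·P3 via (11.67,9.37): [(0, 0) (4.7093, 0) (11.5966, 13.6897) (10.7786, 21) (0, 21)]  |A|=193.3955
5. ⊥bis P2·P4 via (6.785,11.18): [(0, 0) (4.7093, 0) (6.8628, 4.2806) (6.6742, 21) (0, 21)]  |A|=137.9334
6. canonical 5-gon: [(0, 0) (4.7093, 0) (6.8628, 4.2806) (6.6742, 21) (0, 21)]
7. shoelace: 137.9334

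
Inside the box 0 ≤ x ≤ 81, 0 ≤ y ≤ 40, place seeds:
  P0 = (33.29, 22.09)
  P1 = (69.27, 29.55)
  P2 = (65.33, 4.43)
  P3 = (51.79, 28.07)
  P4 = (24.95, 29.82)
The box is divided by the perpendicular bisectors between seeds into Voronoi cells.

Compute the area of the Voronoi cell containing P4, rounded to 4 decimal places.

1. box [0,81]×[0,40]: [(0, 0) (81, 0) (81, 40) (0, 40)]
2. ⊥bis P4·P0 via (29.12,25.955): [(0, 0) (5.0634, 0) (42.1377, 40) (0, 40)]  |A|=944.0223
3. ⊥bis P4·P1 via (47.11,29.685): [(0, 0) (5.0634, 0) (42.1377, 40) (0, 40)]  |A|=944.0223
4. ⊥bis P4·P2 via (45.14,17.125): [(0, 0) (5.0634, 0) (42.1377, 40) (0, 40)]  |A|=944.0223
5. ⊥bis P4·P3 via (38.37,28.945): [(0, 0) (5.0634, 0) (38.8602, 36.4639) (39.0908, 40) (0, 40)]  |A|=938.6351
6. canonical 5-gon: [(0, 0) (5.0634, 0) (38.8602, 36.4639) (39.0908, 40) (0, 40)]
7. shoelace: 938.6351

Area of P4's cell: 938.6351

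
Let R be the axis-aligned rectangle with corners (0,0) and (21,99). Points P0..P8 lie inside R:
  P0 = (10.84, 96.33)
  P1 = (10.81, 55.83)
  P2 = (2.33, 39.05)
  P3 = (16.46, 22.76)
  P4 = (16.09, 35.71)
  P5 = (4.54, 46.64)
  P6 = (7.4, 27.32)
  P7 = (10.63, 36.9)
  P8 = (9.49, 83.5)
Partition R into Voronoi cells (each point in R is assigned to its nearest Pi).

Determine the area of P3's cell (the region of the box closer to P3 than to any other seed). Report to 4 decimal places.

1. box [0,21]×[0,99]: [(0, 0) (21, 0) (21, 99) (0, 99)]
2. ⊥bis P3·P0 via (13.65,59.545): [(0, 58.5023) (0, 0) (21, 0) (21, 60.1065)]  |A|=1245.3918
3. ⊥bis P3·P1 via (13.635,39.295): [(0, 36.9655) (0, 0) (21, 0) (21, 40.5533)]  |A|=813.9471
4. ⊥bis P3·P2 via (9.395,30.905): [(20.4, 40.4508) (0, 22.7557) (0, 0) (21, 0) (21, 40.5533)]  |A|=669.0077
5. ⊥bis P3·P4 via (16.275,29.235): [(7.1698, 28.9749) (0, 22.7557) (0, 0) (21, 0) (21, 29.37)]  |A|=588.9095
6. ⊥bis P3·P5 via (10.5,34.7): [(7.1698, 28.9749) (0, 22.7557) (0, 0) (21, 0) (21, 29.37)]  |A|=588.9095
7. ⊥bis P3·P6 via (11.93,25.04): [(14.0088, 29.1703) (0, 1.337) (0, 0) (21, 0) (21, 29.37)]  |A|=418.3181
8. ⊥bis P3·P7 via (13.545,29.83): [(14.0088, 29.1703) (0, 1.337) (0, 0) (21, 0) (21, 29.37)]  |A|=418.3181
9. ⊥bis P3·P8 via (12.975,53.13): [(14.0088, 29.1703) (0, 1.337) (0, 0) (21, 0) (21, 29.37)]  |A|=418.3181
10. canonical 5-gon: [(14.0088, 29.1703) (0, 1.337) (0, 0) (21, 0) (21, 29.37)]
11. shoelace: 418.3181

Area of P3's cell: 418.3181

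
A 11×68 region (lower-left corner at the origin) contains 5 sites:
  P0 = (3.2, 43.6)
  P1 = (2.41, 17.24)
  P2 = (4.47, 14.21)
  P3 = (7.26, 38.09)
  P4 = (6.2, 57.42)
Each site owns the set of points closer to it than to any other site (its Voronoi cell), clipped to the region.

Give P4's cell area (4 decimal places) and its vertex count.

Area of P4's cell: 194.3003 (4 vertices)

1. box [0,11]×[0,68]: [(0, 0) (11, 0) (11, 68) (0, 68)]
2. ⊥bis P4·P0 via (4.7,50.51): [(0, 51.5303) (11, 49.1424) (11, 68) (0, 68)]  |A|=194.3003
3. ⊥bis P4·P1 via (4.305,37.33): [(0, 51.5303) (11, 49.1424) (11, 68) (0, 68)]  |A|=194.3003
4. ⊥bis P4·P2 via (5.335,35.815): [(0, 51.5303) (11, 49.1424) (11, 68) (0, 68)]  |A|=194.3003
5. ⊥bis P4·P3 via (6.73,47.755): [(0, 51.5303) (11, 49.1424) (11, 68) (0, 68)]  |A|=194.3003
6. canonical 4-gon: [(0, 51.5303) (11, 49.1424) (11, 68) (0, 68)]
7. shoelace: 194.3003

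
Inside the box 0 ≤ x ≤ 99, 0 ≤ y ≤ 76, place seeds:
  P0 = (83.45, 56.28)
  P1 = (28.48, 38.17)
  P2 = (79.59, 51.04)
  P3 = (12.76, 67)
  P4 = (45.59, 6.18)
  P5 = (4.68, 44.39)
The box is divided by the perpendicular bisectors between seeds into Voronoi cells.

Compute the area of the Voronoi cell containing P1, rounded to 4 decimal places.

Area of P1's cell: 1541.8259

1. box [0,99]×[0,76]: [(0, 0) (99, 0) (99, 76) (0, 76)]
2. ⊥bis P1·P0 via (55.965,47.225): [(0, 0) (71.5234, 0) (46.485, 76) (0, 76)]  |A|=4484.3191
3. ⊥bis P1·P2 via (54.035,44.605): [(0, 0) (65.267, 0) (46.1294, 76) (0, 76)]  |A|=4233.0635
4. ⊥bis P1·P3 via (20.62,52.585): [(0, 41.3416) (0, 0) (65.267, 0) (48.2341, 67.642)]  |A|=3204.4314
5. ⊥bis P1·P4 via (37.035,22.175): [(0, 41.3416) (0, 2.3667) (56.9949, 32.8506) (48.2341, 67.642)]  |A|=2064.9571
6. ⊥bis P1·P5 via (16.58,41.28): [(19.3541, 51.8948) (7.4518, 6.3523) (56.9949, 32.8506) (48.2341, 67.642)]  |A|=1541.8259
7. canonical 4-gon: [(19.3541, 51.8948) (7.4518, 6.3523) (56.9949, 32.8506) (48.2341, 67.642)]
8. shoelace: 1541.8259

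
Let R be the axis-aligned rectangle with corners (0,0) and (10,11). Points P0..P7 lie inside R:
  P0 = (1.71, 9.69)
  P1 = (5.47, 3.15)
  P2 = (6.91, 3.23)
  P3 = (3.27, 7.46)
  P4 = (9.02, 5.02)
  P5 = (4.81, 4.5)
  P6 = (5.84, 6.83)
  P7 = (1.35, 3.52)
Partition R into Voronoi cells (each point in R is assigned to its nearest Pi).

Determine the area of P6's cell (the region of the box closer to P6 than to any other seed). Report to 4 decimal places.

Area of P6's cell: 21.3493

1. box [0,10]×[0,11]: [(0, 0) (10, 0) (10, 11) (0, 11)]
2. ⊥bis P6·P0 via (3.775,8.26): [(0, 2.8087) (0, 0) (10, 0) (10, 11) (5.6724, 11)]  |A|=86.7677
3. ⊥bis P6·P1 via (5.655,4.99): [(1.7803, 5.3796) (10, 4.5531) (10, 11) (5.6724, 11)]  |A|=38.6569
4. ⊥bis P6·P2 via (6.375,5.03): [(1.7803, 5.3796) (6.0924, 4.946) (10, 6.1074) (10, 11) (5.6724, 11)]  |A|=35.6202
5. ⊥bis P6·P3 via (4.555,7.145): [(5.4055, 10.6146) (4.0659, 5.1498) (6.0924, 4.946) (10, 6.1074) (10, 11) (5.6724, 11)]  |A|=29.2212
6. ⊥bis P6·P4 via (7.43,5.925): [(5.4055, 10.6146) (4.0659, 5.1498) (6.0924, 4.946) (7.0317, 5.2252) (10, 10.4402) (10, 11) (5.6724, 11)]  |A|=22.7906
7. ⊥bis P6·P5 via (5.325,5.665): [(5.4055, 10.6146) (4.303, 6.1168) (6.6061, 5.0987) (7.0317, 5.2252) (10, 10.4402) (10, 11) (5.6724, 11)]  |A|=21.3493
8. ⊥bis P6·P7 via (3.595,5.175): [(5.4055, 10.6146) (4.303, 6.1168) (6.6061, 5.0987) (7.0317, 5.2252) (10, 10.4402) (10, 11) (5.6724, 11)]  |A|=21.3493
9. canonical 7-gon: [(5.4055, 10.6146) (4.303, 6.1168) (6.6061, 5.0987) (7.0317, 5.2252) (10, 10.4402) (10, 11) (5.6724, 11)]
10. shoelace: 21.3493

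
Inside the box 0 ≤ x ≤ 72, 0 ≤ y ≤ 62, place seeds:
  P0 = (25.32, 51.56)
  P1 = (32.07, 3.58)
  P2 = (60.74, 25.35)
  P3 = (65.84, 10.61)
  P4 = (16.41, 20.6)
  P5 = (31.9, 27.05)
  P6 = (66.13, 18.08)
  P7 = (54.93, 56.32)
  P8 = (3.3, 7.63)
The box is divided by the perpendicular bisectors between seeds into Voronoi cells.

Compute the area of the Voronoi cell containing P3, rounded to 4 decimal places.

1. box [0,72]×[0,62]: [(0, 0) (72, 0) (72, 62) (0, 62)]
2. ⊥bis P3·P0 via (45.58,31.085): [(14.1651, 0) (72, 0) (72, 57.2276)]  |A|=1654.8748
3. ⊥bis P3·P1 via (48.955,7.095): [(44.2375, 29.7566) (50.432, 0) (72, 0) (72, 57.2276)]  |A|=1115.2861
4. ⊥bis P3·P2 via (63.29,17.98): [(47.8044, 12.622) (50.432, 0) (72, 0) (72, 20.9936)]  |A|=390.0927
5. ⊥bis P3·P4 via (41.125,15.605): [(47.8044, 12.622) (50.432, 0) (72, 0) (72, 20.9936)]  |A|=390.0927
6. ⊥bis P3·P5 via (48.87,18.83): [(47.8044, 12.622) (50.432, 0) (72, 0) (72, 20.9936)]  |A|=390.0927
7. ⊥bis P3·P6 via (65.985,14.345): [(54.1159, 14.8058) (47.8044, 12.622) (50.432, 0) (72, 0) (72, 14.1115)]  |A|=328.5521
8. ⊥bis P3·P7 via (60.385,33.465): [(54.1159, 14.8058) (47.8044, 12.622) (50.432, 0) (72, 0) (72, 14.1115)]  |A|=328.5521
9. ⊥bis P3·P8 via (34.57,9.12): [(54.1159, 14.8058) (47.8044, 12.622) (50.432, 0) (72, 0) (72, 14.1115)]  |A|=328.5521
10. canonical 5-gon: [(54.1159, 14.8058) (47.8044, 12.622) (50.432, 0) (72, 0) (72, 14.1115)]
11. shoelace: 328.5521

Area of P3's cell: 328.5521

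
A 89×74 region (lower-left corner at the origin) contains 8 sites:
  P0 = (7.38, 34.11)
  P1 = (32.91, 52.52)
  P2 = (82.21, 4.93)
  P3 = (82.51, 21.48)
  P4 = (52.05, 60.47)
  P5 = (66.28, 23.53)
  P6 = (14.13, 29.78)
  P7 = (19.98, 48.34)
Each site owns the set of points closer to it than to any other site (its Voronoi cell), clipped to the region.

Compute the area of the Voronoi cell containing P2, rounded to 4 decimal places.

Area of P2's cell: 312.8126

1. box [0,89]×[0,74]: [(0, 0) (89, 0) (89, 74) (0, 74)]
2. ⊥bis P2·P0 via (44.795,19.52): [(37.1832, 0) (89, 0) (89, 74) (66.0395, 74)]  |A|=2766.7612
3. ⊥bis P2·P1 via (57.56,28.725): [(42.1658, 12.7777) (37.1832, 0) (89, 0) (89, 61.2947)]  |A|=1766.3929
4. ⊥bis P2·P3 via (82.36,13.205): [(43.2625, 13.9137) (42.1658, 12.7777) (37.1832, 0) (89, 0) (89, 13.0846)]  |A|=663.8879
5. ⊥bis P2·P4 via (67.13,32.7): [(43.2625, 13.9137) (42.1658, 12.7777) (37.1832, 0) (89, 0) (89, 13.0846)]  |A|=663.8879
6. ⊥bis P2·P5 via (74.245,14.23): [(73.2412, 13.3703) (57.6299, 0) (89, 0) (89, 13.0846)]  |A|=312.8126
7. ⊥bis P2·P6 via (48.17,17.355): [(73.2412, 13.3703) (57.6299, 0) (89, 0) (89, 13.0846)]  |A|=312.8126
8. ⊥bis P2·P7 via (51.095,26.635): [(73.2412, 13.3703) (57.6299, 0) (89, 0) (89, 13.0846)]  |A|=312.8126
9. canonical 4-gon: [(73.2412, 13.3703) (57.6299, 0) (89, 0) (89, 13.0846)]
10. shoelace: 312.8126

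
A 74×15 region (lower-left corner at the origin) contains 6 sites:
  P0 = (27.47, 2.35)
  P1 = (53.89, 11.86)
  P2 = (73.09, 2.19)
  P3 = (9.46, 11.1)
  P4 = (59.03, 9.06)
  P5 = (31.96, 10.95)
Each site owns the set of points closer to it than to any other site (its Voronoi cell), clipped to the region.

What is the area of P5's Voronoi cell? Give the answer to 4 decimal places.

Area of P5's cell: 212.2006

1. box [0,74]×[0,15]: [(0, 0) (74, 0) (74, 15) (0, 15)]
2. ⊥bis P5·P0 via (29.715,6.65): [(42.4522, 0) (74, 0) (74, 15) (13.7217, 15)]  |A|=688.6959
3. ⊥bis P5·P1 via (42.925,11.405): [(42.4522, 0) (43.3983, 0) (42.7758, 15) (13.7217, 15)]  |A|=225.0015
4. ⊥bis P5·P2 via (52.525,6.57): [(42.4522, 0) (43.3983, 0) (42.7758, 15) (13.7217, 15)]  |A|=225.0015
5. ⊥bis P5·P3 via (20.71,11.025): [(20.7122, 11.3503) (42.4522, 0) (43.3983, 0) (42.7758, 15) (20.7365, 15)]  |A|=212.2006
6. ⊥bis P5·P4 via (45.495,10.005): [(20.7122, 11.3503) (42.4522, 0) (43.3983, 0) (42.7758, 15) (20.7365, 15)]  |A|=212.2006
7. canonical 5-gon: [(20.7122, 11.3503) (42.4522, 0) (43.3983, 0) (42.7758, 15) (20.7365, 15)]
8. shoelace: 212.2006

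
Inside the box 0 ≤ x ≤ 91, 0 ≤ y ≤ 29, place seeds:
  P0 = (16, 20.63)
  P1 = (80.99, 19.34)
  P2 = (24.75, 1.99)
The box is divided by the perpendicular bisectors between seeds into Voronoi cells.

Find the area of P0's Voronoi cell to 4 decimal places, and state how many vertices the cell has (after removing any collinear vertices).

1. box [0,91]×[0,29]: [(0, 0) (91, 0) (91, 29) (0, 29)]
2. ⊥bis P0·P1 via (48.495,19.985): [(0, 0) (48.0983, 0) (48.6739, 29) (0, 29)]  |A|=1403.1977
3. ⊥bis P0·P2 via (20.375,11.31): [(0, 1.7456) (48.5857, 24.5527) (48.6739, 29) (0, 29)]  |A|=770.3223
4. canonical 4-gon: [(0, 1.7456) (48.5857, 24.5527) (48.6739, 29) (0, 29)]
5. shoelace: 770.3223

Area of P0's cell: 770.3223 (4 vertices)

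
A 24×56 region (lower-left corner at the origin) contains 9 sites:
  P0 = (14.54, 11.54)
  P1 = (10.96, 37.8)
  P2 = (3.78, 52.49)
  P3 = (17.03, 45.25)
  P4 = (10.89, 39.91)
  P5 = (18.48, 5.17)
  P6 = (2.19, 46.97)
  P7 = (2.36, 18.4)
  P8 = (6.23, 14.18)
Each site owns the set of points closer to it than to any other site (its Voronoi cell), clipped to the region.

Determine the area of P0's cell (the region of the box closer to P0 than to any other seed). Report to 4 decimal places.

1. box [0,24]×[0,56]: [(0, 0) (24, 0) (24, 56) (0, 56)]
2. ⊥bis P0·P1 via (12.75,24.67): [(0, 22.9318) (0, 0) (24, 0) (24, 26.2037)]  |A|=589.6261
3. ⊥bis P0·P2 via (9.16,32.015): [(0, 22.9318) (0, 0) (24, 0) (24, 26.2037)]  |A|=589.6261
4. ⊥bis P0·P3 via (15.785,28.395): [(0, 22.9318) (0, 0) (24, 0) (24, 26.2037)]  |A|=589.6261
5. ⊥bis P0·P4 via (12.715,25.725): [(0, 22.9318) (0, 0) (24, 0) (24, 26.2037)]  |A|=589.6261
6. ⊥bis P0·P5 via (16.51,8.355): [(0, 22.9318) (0, 0) (3.002, 0) (24, 12.9877) (24, 26.2037)]  |A|=453.268
7. ⊥bis P0·P6 via (8.365,29.255): [(0, 22.9318) (0, 0) (3.002, 0) (24, 12.9877) (24, 26.2037)]  |A|=453.268
8. ⊥bis P0·P7 via (8.45,14.97): [(14.01, 24.8418) (0.0186, 0) (3.002, 0) (24, 12.9877) (24, 26.2037)]  |A|=292.3999
9. ⊥bis P0·P8 via (10.385,12.86): [(14.1997, 24.8676) (7.1059, 2.5383) (24, 12.9877) (24, 26.2037)]  |A|=216.3137
10. canonical 4-gon: [(14.1997, 24.8676) (7.1059, 2.5383) (24, 12.9877) (24, 26.2037)]
11. shoelace: 216.3137

Area of P0's cell: 216.3137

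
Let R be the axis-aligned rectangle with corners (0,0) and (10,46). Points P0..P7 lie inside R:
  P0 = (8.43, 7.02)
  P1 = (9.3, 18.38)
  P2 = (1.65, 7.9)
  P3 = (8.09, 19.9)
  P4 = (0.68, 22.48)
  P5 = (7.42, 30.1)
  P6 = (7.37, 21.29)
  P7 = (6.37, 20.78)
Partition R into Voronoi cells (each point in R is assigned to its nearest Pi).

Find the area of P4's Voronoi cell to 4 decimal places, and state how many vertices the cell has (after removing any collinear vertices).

Area of P4's cell: 43.2000 (5 vertices)

1. box [0,10]×[0,46]: [(0, 0) (10, 0) (10, 46) (0, 46)]
2. ⊥bis P4·P0 via (4.555,14.75): [(0, 12.4666) (10, 17.4795) (10, 46) (0, 46)]  |A|=310.2692
3. ⊥bis P4·P1 via (4.99,20.43): [(0, 12.4666) (1.5787, 13.258) (10, 30.9632) (10, 46) (0, 46)]  |A|=253.4944
4. ⊥bis P4·P2 via (1.165,15.19): [(0, 15.1125) (2.5412, 15.2816) (10, 30.9632) (10, 46) (0, 46)]  |A|=248.9161
5. ⊥bis P4·P3 via (4.385,21.19): [(0, 15.1125) (2.3227, 15.267) (10, 37.3168) (10, 46) (0, 46)]  |A|=222.8684
6. ⊥bis P4·P5 via (4.05,26.29): [(0, 29.8723) (0, 15.1125) (2.3227, 15.267) (5.6637, 24.8626)]  |A|=52.6837
7. ⊥bis P4·P6 via (4.025,21.885): [(4.7054, 25.7103) (0, 29.8723) (0, 15.1125) (2.3227, 15.267) (3.3962, 18.3502)]  |A|=48.6022
8. ⊥bis P4·P7 via (3.525,21.63): [(4.6486, 25.3907) (4.7054, 25.7103) (0, 29.8723) (0, 15.1125) (1.6098, 15.2196)]  |A|=43.2
9. canonical 5-gon: [(4.6486, 25.3907) (4.7054, 25.7103) (0, 29.8723) (0, 15.1125) (1.6098, 15.2196)]
10. shoelace: 43.2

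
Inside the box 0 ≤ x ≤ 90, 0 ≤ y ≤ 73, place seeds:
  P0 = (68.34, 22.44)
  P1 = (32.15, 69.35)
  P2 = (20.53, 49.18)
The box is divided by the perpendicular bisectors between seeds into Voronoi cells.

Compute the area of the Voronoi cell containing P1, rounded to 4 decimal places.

Area of P1's cell: 1132.7637

1. box [0,90]×[0,73]: [(0, 0) (90, 0) (90, 73) (0, 73)]
2. ⊥bis P1·P0 via (50.245,45.895): [(0, 7.1321) (85.3789, 73) (0, 73)]  |A|=2811.8632
3. ⊥bis P1·P2 via (26.34,59.265): [(49.9469, 45.665) (85.3789, 73) (2.4988, 73)]  |A|=1132.7637
4. canonical 3-gon: [(49.9469, 45.665) (85.3789, 73) (2.4988, 73)]
5. shoelace: 1132.7637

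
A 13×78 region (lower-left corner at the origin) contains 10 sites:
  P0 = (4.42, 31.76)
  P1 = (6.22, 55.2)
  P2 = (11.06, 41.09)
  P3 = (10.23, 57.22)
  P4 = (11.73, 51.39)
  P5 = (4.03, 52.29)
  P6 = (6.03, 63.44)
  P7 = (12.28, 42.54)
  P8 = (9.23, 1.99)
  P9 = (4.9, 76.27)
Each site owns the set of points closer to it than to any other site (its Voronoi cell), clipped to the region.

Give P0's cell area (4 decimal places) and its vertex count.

1. box [0,13]×[0,78]: [(0, 0) (13, 0) (13, 78) (0, 78)]
2. ⊥bis P0·P1 via (5.32,43.48): [(0, 43.8885) (0, 0) (13, 0) (13, 42.8902)]  |A|=564.062
3. ⊥bis P0·P2 via (7.74,36.425): [(0, 41.9334) (0, 0) (13, 0) (13, 32.6815)]  |A|=484.9973
4. ⊥bis P0·P3 via (7.325,44.49): [(0, 41.9334) (0, 0) (13, 0) (13, 32.6815)]  |A|=484.9973
5. ⊥bis P0·P4 via (8.075,41.575): [(0, 41.9334) (0, 0) (13, 0) (13, 32.6815)]  |A|=484.9973
6. ⊥bis P0·P5 via (4.225,42.025): [(0, 41.9334) (0, 0) (13, 0) (13, 32.6815)]  |A|=484.9973
7. ⊥bis P0·P6 via (5.225,47.6): [(0, 41.9334) (0, 0) (13, 0) (13, 32.6815)]  |A|=484.9973
8. ⊥bis P0·P7 via (8.35,37.15): [(0, 41.9334) (0, 0) (13, 0) (13, 32.6815)]  |A|=484.9973
9. ⊥bis P0·P8 via (6.825,16.875): [(0, 41.9334) (0, 15.7723) (13, 17.8727) (13, 32.6815)]  |A|=266.305
10. ⊥bis P0·P9 via (4.66,54.015): [(0, 41.9334) (0, 15.7723) (13, 17.8727) (13, 32.6815)]  |A|=266.305
11. canonical 4-gon: [(0, 41.9334) (0, 15.7723) (13, 17.8727) (13, 32.6815)]
12. shoelace: 266.305

Area of P0's cell: 266.3050 (4 vertices)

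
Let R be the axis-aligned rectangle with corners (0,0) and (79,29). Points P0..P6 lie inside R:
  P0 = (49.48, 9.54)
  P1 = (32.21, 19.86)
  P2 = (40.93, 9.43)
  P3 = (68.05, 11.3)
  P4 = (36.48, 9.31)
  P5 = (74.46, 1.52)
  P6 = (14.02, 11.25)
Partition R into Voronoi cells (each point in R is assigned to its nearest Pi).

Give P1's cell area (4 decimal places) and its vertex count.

Area of P1's cell: 361.8269 (5 vertices)

1. box [0,79]×[0,29]: [(0, 0) (79, 0) (79, 29) (0, 29)]
2. ⊥bis P1·P0 via (40.845,14.7): [(0, 0) (32.0607, 0) (49.3902, 29) (0, 29)]  |A|=1181.0391
3. ⊥bis P1·P2 via (36.57,14.645): [(0, 0) (19.0531, 0) (45.0474, 21.7326) (49.3902, 29) (0, 29)]  |A|=1039.6944
4. ⊥bis P1·P3 via (50.13,15.58): [(0, 0) (19.0531, 0) (45.0474, 21.7326) (49.3902, 29) (0, 29)]  |A|=1039.6944
5. ⊥bis P1·P4 via (34.345,14.585): [(0, 0.6842) (38.5188, 16.2743) (45.0474, 21.7326) (49.3902, 29) (0, 29)]  |A|=871.4786
6. ⊥bis P1·P5 via (53.335,10.69): [(0, 0.6842) (38.5188, 16.2743) (45.0474, 21.7326) (49.3902, 29) (0, 29)]  |A|=871.4786
7. ⊥bis P1·P6 via (23.115,15.555): [(25.3058, 10.9265) (38.5188, 16.2743) (45.0474, 21.7326) (49.3902, 29) (16.751, 29)]  |A|=361.8269
8. canonical 5-gon: [(25.3058, 10.9265) (38.5188, 16.2743) (45.0474, 21.7326) (49.3902, 29) (16.751, 29)]
9. shoelace: 361.8269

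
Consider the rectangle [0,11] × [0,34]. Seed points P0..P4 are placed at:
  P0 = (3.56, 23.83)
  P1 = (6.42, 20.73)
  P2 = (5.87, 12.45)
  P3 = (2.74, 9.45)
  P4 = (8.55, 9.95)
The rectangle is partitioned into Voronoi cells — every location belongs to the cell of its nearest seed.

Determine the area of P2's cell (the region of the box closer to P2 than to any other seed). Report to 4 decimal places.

Area of P2's cell: 46.0546

1. box [0,11]×[0,34]: [(0, 0) (11, 0) (11, 34) (0, 34)]
2. ⊥bis P2·P0 via (4.715,18.14): [(0, 17.1829) (0, 0) (11, 0) (11, 19.4158)]  |A|=201.2928
3. ⊥bis P2·P1 via (6.145,16.59): [(0, 16.9982) (0, 0) (11, 0) (11, 16.2675)]  |A|=182.9613
4. ⊥bis P2·P3 via (4.305,10.95): [(0, 16.9982) (0, 15.4415) (11, 3.9649) (11, 16.2675)]  |A|=76.2259
5. ⊥bis P2·P4 via (7.21,11.2): [(0, 16.9982) (0, 15.4415) (5.659, 9.5373) (11, 15.2629) (11, 16.2675)]  |A|=46.0546
6. canonical 5-gon: [(0, 16.9982) (0, 15.4415) (5.659, 9.5373) (11, 15.2629) (11, 16.2675)]
7. shoelace: 46.0546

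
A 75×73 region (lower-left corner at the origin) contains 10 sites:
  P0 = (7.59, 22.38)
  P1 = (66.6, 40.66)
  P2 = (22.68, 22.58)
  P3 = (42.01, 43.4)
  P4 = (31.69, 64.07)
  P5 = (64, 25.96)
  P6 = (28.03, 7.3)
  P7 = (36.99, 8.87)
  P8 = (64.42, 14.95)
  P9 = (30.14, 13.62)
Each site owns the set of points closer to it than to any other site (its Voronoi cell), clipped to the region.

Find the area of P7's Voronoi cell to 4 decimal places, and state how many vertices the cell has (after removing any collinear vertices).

1. box [0,75]×[0,73]: [(0, 0) (75, 0) (75, 73) (0, 73)]
2. ⊥bis P7·P0 via (22.29,15.625): [(15.1099, 0) (75, 0) (75, 73) (48.6552, 73)]  |A|=3147.5732
3. ⊥bis P7·P1 via (51.795,24.765): [(34.0746, 41.2702) (15.1099, 0) (75, 0) (75, 3.1513)]  |A|=1300.322
4. ⊥bis P7·P2 via (29.835,15.725): [(44.7673, 31.3108) (15.4239, 0.6832) (15.1099, 0) (75, 0) (75, 3.1513)]  |A|=990.4543
5. ⊥bis P7·P3 via (39.5,26.135): [(52.3261, 24.2703) (39.7708, 26.0956) (15.4239, 0.6832) (15.1099, 0) (75, 0) (75, 3.1513)]  |A|=953.1554
6. ⊥bis P7·P4 via (34.34,36.47): [(52.3261, 24.2703) (39.7708, 26.0956) (15.4239, 0.6832) (15.1099, 0) (75, 0) (75, 3.1513)]  |A|=953.1554
7. ⊥bis P7·P5 via (50.495,17.415): [(45.5325, 25.258) (39.7708, 26.0956) (15.4239, 0.6832) (15.1099, 0) (61.514, 0)]  |A|=675.8703
8. ⊥bis P7·P6 via (32.51,8.085): [(45.5325, 25.258) (39.7708, 26.0956) (30.9647, 16.9041) (33.9267, 0) (61.514, 0)]  |A|=514.0676
9. ⊥bis P7·P8 via (50.705,11.91): [(48.9401, 19.8725) (45.5325, 25.258) (39.7708, 26.0956) (30.9647, 16.9041) (33.9267, 0) (53.3449, 0)]  |A|=432.8978
10. ⊥bis P7·P9 via (33.565,11.245): [(48.9401, 19.8725) (45.5325, 25.258) (43.4881, 25.5552) (32.2808, 9.393) (33.9267, 0) (53.3449, 0)]  |A|=360.7092
11. canonical 6-gon: [(48.9401, 19.8725) (45.5325, 25.258) (43.4881, 25.5552) (32.2808, 9.393) (33.9267, 0) (53.3449, 0)]
12. shoelace: 360.7092

Area of P7's cell: 360.7092 (6 vertices)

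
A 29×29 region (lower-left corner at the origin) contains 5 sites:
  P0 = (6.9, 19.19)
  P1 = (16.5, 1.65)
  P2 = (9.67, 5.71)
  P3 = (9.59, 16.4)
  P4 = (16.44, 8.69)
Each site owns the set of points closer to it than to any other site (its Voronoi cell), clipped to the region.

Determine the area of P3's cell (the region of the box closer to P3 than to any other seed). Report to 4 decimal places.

Area of P3's cell: 192.5741

1. box [0,29]×[0,29]: [(0, 0) (29, 0) (29, 29) (0, 29)]
2. ⊥bis P3·P0 via (8.245,17.795): [(0, 9.8455) (0, 0) (29, 0) (29, 29) (19.8665, 29)]  |A|=650.7333
3. ⊥bis P3·P1 via (13.045,9.025): [(0, 9.8455) (0, 2.9137) (29, 16.4995) (29, 29) (19.8665, 29)]  |A|=369.2411
4. ⊥bis P3·P2 via (9.63,11.055): [(1.1889, 10.9918) (17.504, 11.1139) (29, 16.4995) (29, 29) (19.8665, 29)]  |A|=299.2957
5. ⊥bis P3·P4 via (13.015,12.545): [(1.1889, 10.9918) (11.3524, 11.0679) (29, 26.747) (29, 29) (19.8665, 29)]  |A|=192.5741
6. canonical 5-gon: [(1.1889, 10.9918) (11.3524, 11.0679) (29, 26.747) (29, 29) (19.8665, 29)]
7. shoelace: 192.5741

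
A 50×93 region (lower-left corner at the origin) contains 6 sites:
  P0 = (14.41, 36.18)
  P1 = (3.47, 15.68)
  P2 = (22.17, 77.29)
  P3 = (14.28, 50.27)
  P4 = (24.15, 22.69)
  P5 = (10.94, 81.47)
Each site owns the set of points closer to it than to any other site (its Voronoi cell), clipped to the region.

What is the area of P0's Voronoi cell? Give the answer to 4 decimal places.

1. box [0,50]×[0,93]: [(0, 0) (50, 0) (50, 93) (0, 93)]
2. ⊥bis P0·P1 via (8.94,25.93): [(0, 30.7009) (50, 4.018) (50, 93) (0, 93)]  |A|=3782.0278
3. ⊥bis P0·P2 via (18.29,56.735): [(0, 60.1875) (0, 30.7009) (50, 4.018) (50, 50.7494)]  |A|=1905.4482
4. ⊥bis P0·P3 via (14.345,43.225): [(0, 43.0926) (0, 30.7009) (50, 4.018) (50, 43.554)]  |A|=1298.1932
5. ⊥bis P0·P4 via (19.28,29.435): [(38.6904, 43.4496) (0, 43.0926) (0, 30.7009) (12.0942, 24.2467)]  |A|=441.6706
6. ⊥bis P0·P5 via (12.675,58.825): [(38.6904, 43.4496) (0, 43.0926) (0, 30.7009) (12.0942, 24.2467)]  |A|=441.6706
7. canonical 4-gon: [(38.6904, 43.4496) (0, 43.0926) (0, 30.7009) (12.0942, 24.2467)]
8. shoelace: 441.6706

Area of P0's cell: 441.6706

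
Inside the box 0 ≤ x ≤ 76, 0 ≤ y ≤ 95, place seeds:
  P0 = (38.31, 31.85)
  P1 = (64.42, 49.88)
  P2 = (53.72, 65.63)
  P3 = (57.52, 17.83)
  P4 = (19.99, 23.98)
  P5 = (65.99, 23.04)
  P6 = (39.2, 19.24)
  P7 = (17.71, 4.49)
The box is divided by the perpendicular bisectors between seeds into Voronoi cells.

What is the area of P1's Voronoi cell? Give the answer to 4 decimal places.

1. box [0,76]×[0,95]: [(0, 0) (76, 0) (76, 95) (0, 95)]
2. ⊥bis P1·P0 via (51.365,40.865): [(76, 5.19) (76, 95) (13.9826, 95)]  |A|=2784.8899
3. ⊥bis P1·P2 via (59.07,57.755): [(45.8865, 48.7986) (76, 5.19) (76, 69.2567)]  |A|=964.6344
4. ⊥bis P1·P3 via (60.97,33.855): [(45.8865, 48.7986) (55.3737, 35.0598) (76, 30.6192) (76, 69.2567)]  |A|=702.3795
5. ⊥bis P1·P4 via (42.205,36.93): [(45.8865, 48.7986) (55.3737, 35.0598) (76, 30.6192) (76, 69.2567)]  |A|=702.3795
6. ⊥bis P1·P5 via (65.205,36.46): [(45.8865, 48.7986) (54.8261, 35.8529) (76, 37.0915) (76, 69.2567)]  |A|=626.895
7. ⊥bis P1·P6 via (51.81,34.56): [(45.8865, 48.7986) (54.8261, 35.8529) (76, 37.0915) (76, 69.2567)]  |A|=626.895
8. ⊥bis P1·P7 via (41.065,27.185): [(45.8865, 48.7986) (54.8261, 35.8529) (76, 37.0915) (76, 69.2567)]  |A|=626.895
9. canonical 4-gon: [(45.8865, 48.7986) (54.8261, 35.8529) (76, 37.0915) (76, 69.2567)]
10. shoelace: 626.895

Area of P1's cell: 626.8950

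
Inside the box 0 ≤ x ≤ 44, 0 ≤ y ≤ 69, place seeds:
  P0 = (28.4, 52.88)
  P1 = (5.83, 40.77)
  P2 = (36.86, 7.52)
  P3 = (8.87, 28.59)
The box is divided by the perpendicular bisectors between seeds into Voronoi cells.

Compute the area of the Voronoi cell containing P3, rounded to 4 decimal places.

Area of P3's cell: 780.0044

1. box [0,44]×[0,69]: [(0, 0) (44, 0) (44, 69) (0, 69)]
2. ⊥bis P3·P0 via (18.635,40.735): [(0, 55.7182) (0, 0) (44, 0) (44, 20.3407)]  |A|=1673.2946
3. ⊥bis P3·P1 via (7.35,34.68): [(21.7086, 38.2637) (0, 32.8455) (0, 0) (44, 0) (44, 20.3407)]  |A|=1425.0282
4. ⊥bis P3·P2 via (22.865,18.055): [(31.9057, 30.0649) (21.7086, 38.2637) (0, 32.8455) (0, 0) (9.2738, 0)]  |A|=780.0044
5. canonical 5-gon: [(31.9057, 30.0649) (21.7086, 38.2637) (0, 32.8455) (0, 0) (9.2738, 0)]
6. shoelace: 780.0044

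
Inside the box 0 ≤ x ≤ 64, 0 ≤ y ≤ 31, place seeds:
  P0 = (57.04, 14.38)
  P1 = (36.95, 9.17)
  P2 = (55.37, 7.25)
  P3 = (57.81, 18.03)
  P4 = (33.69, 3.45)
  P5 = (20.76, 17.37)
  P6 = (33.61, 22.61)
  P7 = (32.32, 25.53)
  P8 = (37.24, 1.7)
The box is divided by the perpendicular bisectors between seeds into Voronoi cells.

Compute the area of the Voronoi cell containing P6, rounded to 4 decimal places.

Area of P6's cell: 176.8885

1. box [0,64]×[0,31]: [(0, 0) (64, 0) (64, 31) (0, 31)]
2. ⊥bis P6·P0 via (45.325,18.495): [(0, 0) (38.8285, 0) (49.7175, 31) (0, 31)]  |A|=1372.4624
3. ⊥bis P6·P1 via (35.28,15.89): [(0, 7.1225) (45.2832, 18.3759) (49.7175, 31) (0, 31)]  |A|=854.4436
4. ⊥bis P6·P2 via (44.49,14.93): [(0, 7.1225) (45.2832, 18.3759) (49.7175, 31) (0, 31)]  |A|=854.4436
5. ⊥bis P6·P3 via (45.71,20.32): [(0, 7.1225) (45.2832, 18.3759) (45.4109, 18.7395) (47.7313, 31) (0, 31)]  |A|=842.2674
6. ⊥bis P6·P4 via (33.65,13.03): [(0, 12.8895) (23.6027, 12.988) (45.2832, 18.3759) (45.4109, 18.7395) (47.7313, 31) (0, 31)]  |A|=774.2091
7. ⊥bis P6·P5 via (27.185,19.99): [(29.4479, 14.4407) (45.2832, 18.3759) (45.4109, 18.7395) (47.7313, 31) (22.6953, 31)]  |A|=302.7863
8. ⊥bis P6·P7 via (32.965,24.07): [(26.6575, 21.2835) (29.4479, 14.4407) (45.2832, 18.3759) (45.4109, 18.7395) (47.6473, 30.5564)]  |A|=176.8885
9. ⊥bis P6·P8 via (35.425,12.155): [(26.6575, 21.2835) (29.4479, 14.4407) (45.2832, 18.3759) (45.4109, 18.7395) (47.6473, 30.5564)]  |A|=176.8885
10. canonical 5-gon: [(26.6575, 21.2835) (29.4479, 14.4407) (45.2832, 18.3759) (45.4109, 18.7395) (47.6473, 30.5564)]
11. shoelace: 176.8885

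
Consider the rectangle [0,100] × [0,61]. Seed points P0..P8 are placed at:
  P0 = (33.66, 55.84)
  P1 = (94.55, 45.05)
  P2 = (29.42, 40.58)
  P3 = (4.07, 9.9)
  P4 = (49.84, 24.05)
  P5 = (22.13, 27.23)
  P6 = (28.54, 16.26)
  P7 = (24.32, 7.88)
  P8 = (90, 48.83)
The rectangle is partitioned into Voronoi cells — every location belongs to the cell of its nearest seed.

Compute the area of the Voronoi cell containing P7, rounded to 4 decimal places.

Area of P7's cell: 324.8815

1. box [0,100]×[0,61]: [(0, 0) (100, 0) (100, 61) (0, 61)]
2. ⊥bis P7·P0 via (28.99,31.86): [(0, 37.5057) (0, 0) (100, 0) (100, 18.0311)]  |A|=2776.8394
3. ⊥bis P7·P1 via (59.435,26.465): [(59.7501, 25.8696) (0, 37.5057) (0, 0) (73.4419, 0)]  |A|=2070.4406
4. ⊥bis P7·P2 via (26.87,24.23): [(63.6543, 18.493) (0, 28.4207) (0, 0) (73.4419, 0)]  |A|=1583.6311
5. ⊥bis P7·P3 via (14.195,8.89): [(63.6543, 18.493) (15.8959, 25.9415) (13.3082, 0) (73.4419, 0)]  |A|=1185.1263
6. ⊥bis P7·P4 via (37.08,15.965): [(32.3885, 23.3693) (15.8959, 25.9415) (13.3082, 0) (47.1958, 0)]  |A|=613.2136
7. ⊥bis P7·P5 via (23.225,17.555): [(35.2129, 18.9118) (14.9661, 16.6203) (13.3082, 0) (47.1958, 0)]  |A|=486.7905
8. ⊥bis P7·P6 via (26.43,12.07): [(45.695, 2.3685) (16.9486, 16.8446) (14.9661, 16.6203) (13.3082, 0) (47.1958, 0)]  |A|=324.8815
9. ⊥bis P7·P8 via (57.16,28.355): [(45.695, 2.3685) (16.9486, 16.8446) (14.9661, 16.6203) (13.3082, 0) (47.1958, 0)]  |A|=324.8815
10. canonical 5-gon: [(45.695, 2.3685) (16.9486, 16.8446) (14.9661, 16.6203) (13.3082, 0) (47.1958, 0)]
11. shoelace: 324.8815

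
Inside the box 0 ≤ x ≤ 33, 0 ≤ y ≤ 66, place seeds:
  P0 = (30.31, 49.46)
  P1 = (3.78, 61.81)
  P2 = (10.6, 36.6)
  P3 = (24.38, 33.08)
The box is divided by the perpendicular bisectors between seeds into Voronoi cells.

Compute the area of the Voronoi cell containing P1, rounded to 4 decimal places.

1. box [0,33]×[0,66]: [(0, 0) (33, 0) (33, 66) (0, 66)]
2. ⊥bis P1·P0 via (17.045,55.635): [(0, 19.0193) (21.87, 66) (0, 66)]  |A|=513.7344
3. ⊥bis P1·P2 via (7.19,49.205): [(0, 47.2599) (15.0404, 51.3287) (21.87, 66) (0, 66)]  |A|=301.3595
4. ⊥bis P1·P3 via (14.08,47.445): [(0, 47.2599) (15.0404, 51.3287) (21.87, 66) (0, 66)]  |A|=301.3595
5. canonical 4-gon: [(0, 47.2599) (15.0404, 51.3287) (21.87, 66) (0, 66)]
6. shoelace: 301.3595

Area of P1's cell: 301.3595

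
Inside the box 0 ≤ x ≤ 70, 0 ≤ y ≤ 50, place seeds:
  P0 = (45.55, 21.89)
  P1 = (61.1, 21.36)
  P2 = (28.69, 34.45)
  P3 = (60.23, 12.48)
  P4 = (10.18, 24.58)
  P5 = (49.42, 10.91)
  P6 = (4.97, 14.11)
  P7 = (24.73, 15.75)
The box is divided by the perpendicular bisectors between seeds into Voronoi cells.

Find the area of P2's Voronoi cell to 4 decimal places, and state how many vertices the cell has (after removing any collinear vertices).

1. box [0,70]×[0,50]: [(0, 0) (70, 0) (70, 50) (0, 50)]
2. ⊥bis P2·P0 via (37.12,28.17): [(0, 0) (16.1345, 0) (53.3824, 50) (0, 50)]  |A|=1737.9241
3. ⊥bis P2·P1 via (44.895,27.905): [(0, 0) (16.1345, 0) (53.3824, 50) (0, 50)]  |A|=1737.9241
4. ⊥bis P2·P3 via (44.46,23.465): [(0, 0) (16.1345, 0) (53.3824, 50) (0, 50)]  |A|=1737.9241
5. ⊥bis P2·P4 via (19.435,29.515): [(27.2307, 14.8951) (53.3824, 50) (8.5119, 50)]  |A|=787.5892
6. ⊥bis P2·P5 via (39.055,22.68): [(27.2307, 14.8951) (53.3824, 50) (8.5119, 50)]  |A|=787.5892
7. ⊥bis P2·P6 via (16.83,24.28): [(27.2307, 14.8951) (53.3824, 50) (8.5119, 50)]  |A|=787.5892
8. ⊥bis P2·P7 via (26.71,25.1): [(21.1628, 26.2747) (33.7261, 23.6142) (53.3824, 50) (8.5119, 50)]  |A|=724.1779
9. canonical 4-gon: [(21.1628, 26.2747) (33.7261, 23.6142) (53.3824, 50) (8.5119, 50)]
10. shoelace: 724.1779

Area of P2's cell: 724.1779 (4 vertices)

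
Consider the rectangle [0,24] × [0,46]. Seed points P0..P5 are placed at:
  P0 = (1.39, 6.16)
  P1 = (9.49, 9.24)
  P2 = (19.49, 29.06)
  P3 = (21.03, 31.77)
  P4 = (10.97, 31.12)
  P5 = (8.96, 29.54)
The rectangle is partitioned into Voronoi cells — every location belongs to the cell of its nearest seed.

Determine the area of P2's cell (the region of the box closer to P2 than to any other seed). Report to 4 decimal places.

Area of P2's cell: 134.5520

1. box [0,24]×[0,46]: [(0, 0) (24, 0) (24, 46) (0, 46)]
2. ⊥bis P2·P0 via (10.44,17.61): [(0, 25.8617) (24, 6.8923) (24, 46) (0, 46)]  |A|=710.9523
3. ⊥bis P2·P1 via (14.49,19.15): [(0, 26.4608) (24, 14.3518) (24, 46) (0, 46)]  |A|=614.2486
4. ⊥bis P2·P3 via (20.26,30.415): [(0, 41.9281) (0, 26.4608) (24, 14.3518) (24, 28.2897)]  |A|=352.8616
5. ⊥bis P2·P4 via (15.23,30.09): [(15.9067, 32.8888) (12.792, 20.0067) (24, 14.3518) (24, 28.2897)]  |A|=137.3995
6. ⊥bis P2·P5 via (14.225,29.3): [(15.9067, 32.8888) (14.0359, 25.1512) (13.7787, 19.5089) (24, 14.3518) (24, 28.2897)]  |A|=134.552
7. canonical 5-gon: [(15.9067, 32.8888) (14.0359, 25.1512) (13.7787, 19.5089) (24, 14.3518) (24, 28.2897)]
8. shoelace: 134.552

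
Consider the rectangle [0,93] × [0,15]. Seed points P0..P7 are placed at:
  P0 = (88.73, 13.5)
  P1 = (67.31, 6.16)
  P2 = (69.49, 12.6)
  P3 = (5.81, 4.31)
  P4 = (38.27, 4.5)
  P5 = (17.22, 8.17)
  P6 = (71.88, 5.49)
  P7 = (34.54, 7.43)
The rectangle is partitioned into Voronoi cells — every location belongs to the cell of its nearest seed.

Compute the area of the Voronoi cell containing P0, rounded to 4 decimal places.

Area of P0's cell: 174.1337

1. box [0,93]×[0,15]: [(0, 0) (93, 0) (93, 15) (0, 15)]
2. ⊥bis P0·P1 via (78.02,9.83): [(81.3885, 0) (93, 0) (93, 15) (76.2484, 15)]  |A|=212.7237
3. ⊥bis P0·P2 via (79.11,13.05): [(79.4568, 5.6372) (81.3885, 0) (93, 0) (93, 15) (79.0188, 15)]  |A|=199.7543
4. ⊥bis P0·P3 via (47.27,8.905): [(79.4568, 5.6372) (81.3885, 0) (93, 0) (93, 15) (79.0188, 15)]  |A|=199.7543
5. ⊥bis P0·P4 via (63.5,9): [(79.4568, 5.6372) (81.3885, 0) (93, 0) (93, 15) (79.0188, 15)]  |A|=199.7543
6. ⊥bis P0·P5 via (52.975,10.835): [(79.4568, 5.6372) (81.3885, 0) (93, 0) (93, 15) (79.0188, 15)]  |A|=199.7543
7. ⊥bis P0·P6 via (80.305,9.495): [(79.164, 11.8952) (84.8186, 0) (93, 0) (93, 15) (79.0188, 15)]  |A|=174.1337
8. ⊥bis P0·P7 via (61.635,10.465): [(79.164, 11.8952) (84.8186, 0) (93, 0) (93, 15) (79.0188, 15)]  |A|=174.1337
9. canonical 5-gon: [(79.164, 11.8952) (84.8186, 0) (93, 0) (93, 15) (79.0188, 15)]
10. shoelace: 174.1337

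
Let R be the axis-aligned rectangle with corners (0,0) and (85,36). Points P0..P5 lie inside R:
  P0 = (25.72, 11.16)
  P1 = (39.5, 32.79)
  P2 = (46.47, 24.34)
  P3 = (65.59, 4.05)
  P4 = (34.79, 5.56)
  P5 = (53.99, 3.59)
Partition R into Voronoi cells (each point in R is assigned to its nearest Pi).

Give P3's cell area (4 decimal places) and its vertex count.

Area of P3's cell: 734.0226 (5 vertices)

1. box [0,85]×[0,36]: [(0, 0) (85, 0) (85, 36) (0, 36)]
2. ⊥bis P3·P0 via (45.655,7.605): [(44.2988, 0) (85, 0) (85, 36) (50.7187, 36)]  |A|=1349.6855
3. ⊥bis P3·P1 via (52.545,18.42): [(46.6253, 13.0461) (44.2988, 0) (85, 0) (85, 36) (71.9106, 36)]  |A|=1106.467
4. ⊥bis P3·P2 via (56.03,14.195): [(44.9719, 3.7746) (44.2988, 0) (85, 0) (85, 36) (79.1693, 36)]  |A|=891.2686
5. ⊥bis P3·P4 via (50.19,4.805): [(50.3898, 8.88) (49.9544, 0) (85, 0) (85, 36) (79.1693, 36)]  |A|=857.6508
6. ⊥bis P3·P5 via (59.79,3.82): [(59.258, 17.2368) (59.9415, 0) (85, 0) (85, 36) (79.1693, 36)]  |A|=734.0226
7. canonical 5-gon: [(59.258, 17.2368) (59.9415, 0) (85, 0) (85, 36) (79.1693, 36)]
8. shoelace: 734.0226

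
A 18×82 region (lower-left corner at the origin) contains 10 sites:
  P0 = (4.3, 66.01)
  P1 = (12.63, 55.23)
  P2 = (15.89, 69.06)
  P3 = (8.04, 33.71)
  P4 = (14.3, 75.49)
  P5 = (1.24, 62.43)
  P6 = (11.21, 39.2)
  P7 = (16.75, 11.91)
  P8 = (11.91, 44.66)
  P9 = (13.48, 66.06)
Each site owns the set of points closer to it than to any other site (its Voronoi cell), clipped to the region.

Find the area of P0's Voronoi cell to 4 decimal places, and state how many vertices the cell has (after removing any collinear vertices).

1. box [0,18]×[0,82]: [(0, 0) (18, 0) (18, 82) (0, 82)]
2. ⊥bis P0·P1 via (8.465,60.62): [(0, 54.0789) (18, 67.988) (18, 82) (0, 82)]  |A|=377.3986
3. ⊥bis P0·P2 via (10.095,67.535): [(0, 54.0789) (11.3318, 62.8352) (6.2884, 82) (0, 82)]  |A|=218.4561
4. ⊥bis P0·P3 via (6.17,49.86): [(0, 54.0789) (11.3318, 62.8352) (6.2884, 82) (0, 82)]  |A|=218.4561
5. ⊥bis P0·P4 via (9.3,70.75): [(0, 80.5601) (0, 54.0789) (11.3318, 62.8352) (9.2293, 70.8245)]  |A|=176.6736
6. ⊥bis P0·P5 via (2.77,64.22): [(0, 80.5601) (0, 66.5877) (7.686, 60.0181) (11.3318, 62.8352) (9.2293, 70.8245)]  |A|=128.6023
7. ⊥bis P0·P6 via (7.755,52.605): [(0, 80.5601) (0, 66.5877) (7.686, 60.0181) (11.3318, 62.8352) (9.2293, 70.8245)]  |A|=128.6023
8. ⊥bis P0·P7 via (10.525,38.96): [(0, 80.5601) (0, 66.5877) (7.686, 60.0181) (11.3318, 62.8352) (9.2293, 70.8245)]  |A|=128.6023
9. ⊥bis P0·P8 via (8.105,55.335): [(0, 80.5601) (0, 66.5877) (7.686, 60.0181) (11.3318, 62.8352) (9.2293, 70.8245)]  |A|=128.6023
10. ⊥bis P0·P9 via (8.89,66.035): [(8.8618, 71.2122) (0, 80.5601) (0, 66.5877) (7.686, 60.0181) (8.9176, 60.9697)]  |A|=115.126
11. canonical 5-gon: [(8.8618, 71.2122) (0, 80.5601) (0, 66.5877) (7.686, 60.0181) (8.9176, 60.9697)]
12. shoelace: 115.126

Area of P0's cell: 115.1260 (5 vertices)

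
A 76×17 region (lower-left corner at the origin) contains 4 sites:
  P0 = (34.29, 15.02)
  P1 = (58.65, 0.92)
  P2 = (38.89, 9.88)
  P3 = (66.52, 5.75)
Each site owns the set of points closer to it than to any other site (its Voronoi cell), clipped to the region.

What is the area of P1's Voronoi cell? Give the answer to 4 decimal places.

Area of P1's cell: 157.0707

1. box [0,76]×[0,17]: [(0, 0) (76, 0) (76, 17) (0, 17)]
2. ⊥bis P1·P0 via (46.47,7.97): [(41.8568, 0) (76, 0) (76, 17) (51.6967, 17)]  |A|=496.7949
3. ⊥bis P1·P2 via (48.77,5.4): [(46.3214, 0) (76, 0) (76, 17) (54.0299, 17)]  |A|=439.0136
4. ⊥bis P1·P3 via (62.585,3.335): [(46.3214, 0) (64.6318, 0) (54.1985, 17) (54.0299, 17)]  |A|=157.0707
5. canonical 4-gon: [(46.3214, 0) (64.6318, 0) (54.1985, 17) (54.0299, 17)]
6. shoelace: 157.0707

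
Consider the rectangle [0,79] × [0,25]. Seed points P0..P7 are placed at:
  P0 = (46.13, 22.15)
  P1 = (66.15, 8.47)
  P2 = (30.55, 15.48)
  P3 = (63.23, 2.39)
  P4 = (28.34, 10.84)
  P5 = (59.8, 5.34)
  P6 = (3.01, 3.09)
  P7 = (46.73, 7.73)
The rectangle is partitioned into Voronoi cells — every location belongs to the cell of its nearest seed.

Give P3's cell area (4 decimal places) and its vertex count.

1. box [0,79]×[0,25]: [(0, 0) (79, 0) (79, 25) (0, 25)]
2. ⊥bis P3·P0 via (54.68,12.27): [(40.5013, 0) (79, 0) (79, 25) (69.3902, 25)]  |A|=601.3556
3. ⊥bis P3·P1 via (64.69,5.43): [(53.1695, 10.9629) (40.5013, 0) (75.9963, 0)]  |A|=194.5632
4. ⊥bis P3·P2 via (46.89,8.935): [(53.1695, 10.9629) (44.8017, 3.7215) (43.3111, 0) (75.9963, 0)]  |A|=189.3349
5. ⊥bis P3·P4 via (45.785,6.615): [(53.1695, 10.9629) (45.1591, 4.0308) (44.1829, 0) (75.9963, 0)]  |A|=187.1433
6. ⊥bis P3·P5 via (61.515,3.865): [(63.3956, 6.0516) (58.1909, 0) (75.9963, 0)]  |A|=53.876
7. ⊥bis P3·P6 via (33.12,2.74): [(63.3956, 6.0516) (58.1909, 0) (75.9963, 0)]  |A|=53.876
8. ⊥bis P3·P7 via (54.98,5.06): [(63.3956, 6.0516) (58.1909, 0) (75.9963, 0)]  |A|=53.876
9. canonical 3-gon: [(63.3956, 6.0516) (58.1909, 0) (75.9963, 0)]
10. shoelace: 53.876

Area of P3's cell: 53.8760 (3 vertices)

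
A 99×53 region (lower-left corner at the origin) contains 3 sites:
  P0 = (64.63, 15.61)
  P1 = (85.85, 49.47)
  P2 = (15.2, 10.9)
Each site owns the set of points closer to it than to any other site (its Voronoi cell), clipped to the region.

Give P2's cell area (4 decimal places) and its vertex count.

Area of P2's cell: 2048.6055 (4 vertices)

1. box [0,99]×[0,53]: [(0, 0) (99, 0) (99, 53) (0, 53)]
2. ⊥bis P2·P0 via (39.915,13.255): [(0, 0) (41.178, 0) (36.1278, 53) (0, 53)]  |A|=2048.6055
3. ⊥bis P2·P1 via (50.525,30.185): [(0, 0) (41.178, 0) (36.1278, 53) (0, 53)]  |A|=2048.6055
4. canonical 4-gon: [(0, 0) (41.178, 0) (36.1278, 53) (0, 53)]
5. shoelace: 2048.6055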